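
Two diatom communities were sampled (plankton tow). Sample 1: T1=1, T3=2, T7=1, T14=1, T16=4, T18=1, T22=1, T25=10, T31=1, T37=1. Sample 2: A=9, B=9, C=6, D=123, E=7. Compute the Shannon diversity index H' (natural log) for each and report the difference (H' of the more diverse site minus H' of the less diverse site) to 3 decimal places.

1.055

Sample 1: N=23, proportions 0.04348, 0.08696, 0.04348, 0.04348, 0.17391, 0.04348, 0.04348, 0.43478, 0.04348, 0.04348, giving H' = 1.83300 (working shown to 5 dp, full precision carried).
Sample 2: N=154, proportions 0.05844, 0.05844, 0.03896, 0.7987, 0.04545, giving H' = 0.77838.
Difference = |1.83300 − 0.77838| = 1.05462, i.e. 1.055 to 3 decimal places.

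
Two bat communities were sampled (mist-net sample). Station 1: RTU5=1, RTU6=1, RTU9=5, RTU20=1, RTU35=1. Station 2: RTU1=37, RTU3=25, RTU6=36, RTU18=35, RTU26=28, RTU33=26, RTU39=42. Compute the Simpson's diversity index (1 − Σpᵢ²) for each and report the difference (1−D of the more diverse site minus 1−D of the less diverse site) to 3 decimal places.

Station 1: N=9, proportions 0.1111111, 0.1111111, 0.5555556, 0.1111111, 0.1111111, giving 1−D = 0.6419753 (working shown to 7 dp, full precision carried).
Station 2: N=229, proportions 0.1615721, 0.1091703, 0.1572052, 0.1528384, 0.1222707, 0.1135371, 0.1834061, giving 1−D = 0.8524246.
Difference = |0.6419753 − 0.8524246| = 0.2104493, i.e. 0.210 to 3 decimal places.

0.210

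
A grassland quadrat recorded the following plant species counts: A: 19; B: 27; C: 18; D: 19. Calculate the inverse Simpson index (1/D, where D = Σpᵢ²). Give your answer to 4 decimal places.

3.8811

Total N = 19+27+18+19 = 83, so the proportions are 0.22891566, 0.3253012, 0.21686747, 0.22891566 (working shown to 8 dp, full precision carried).
D = 0.22891566² + 0.3253012² + 0.21686747² + 0.22891566² = 0.05240238 + 0.10582087 + 0.04703150 + 0.05240238 = 0.25765713.
So 1/D = 3.881127, i.e. 3.8811 to 4 decimal places.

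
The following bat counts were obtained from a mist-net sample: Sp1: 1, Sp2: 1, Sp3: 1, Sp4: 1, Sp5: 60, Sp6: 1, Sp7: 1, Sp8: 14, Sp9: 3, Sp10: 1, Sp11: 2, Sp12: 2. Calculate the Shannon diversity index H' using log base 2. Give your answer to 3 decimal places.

1.727

Total N = 1+1+1+1+60+1+1+14+3+1+2+2 = 88, so the proportions are 0.01136, 0.01136, 0.01136, 0.01136, 0.68182, 0.01136, 0.01136, 0.15909, 0.03409, 0.01136, 0.02273, 0.02273 (working shown to 5 dp, full precision carried).
Each pᵢ log₂ pᵢ term: 0.01136×(-6.45943)=-0.07340, 0.01136×(-6.45943)=-0.07340, 0.01136×(-6.45943)=-0.07340, 0.01136×(-6.45943)=-0.07340, 0.68182×(-0.55254)=-0.37673, 0.01136×(-6.45943)=-0.07340, 0.01136×(-6.45943)=-0.07340, 0.15909×(-2.65208)=-0.42192, 0.03409×(-4.87447)=-0.16618, 0.01136×(-6.45943)=-0.07340, 0.02273×(-5.45943)=-0.12408, 0.02273×(-5.45943)=-0.12408.
Sum = -1.72680, so H' = 1.727.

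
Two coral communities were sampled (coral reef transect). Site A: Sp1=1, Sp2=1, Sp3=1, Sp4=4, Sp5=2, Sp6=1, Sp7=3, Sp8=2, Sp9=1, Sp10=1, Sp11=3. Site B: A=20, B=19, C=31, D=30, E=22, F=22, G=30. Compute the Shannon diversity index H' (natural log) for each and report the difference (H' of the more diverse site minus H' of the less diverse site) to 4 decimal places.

Site A: N=20, proportions 0.05, 0.05, 0.05, 0.2, 0.1, 0.05, 0.15, 0.1, 0.05, 0.05, 0.15, giving H' = 2.250260 (working shown to 6 dp, full precision carried).
Site B: N=174, proportions 0.114943, 0.109195, 0.178161, 0.172414, 0.126437, 0.126437, 0.172414, giving H' = 1.926927.
Difference = |2.250260 − 1.926927| = 0.323333, i.e. 0.3233 to 4 decimal places.

0.3233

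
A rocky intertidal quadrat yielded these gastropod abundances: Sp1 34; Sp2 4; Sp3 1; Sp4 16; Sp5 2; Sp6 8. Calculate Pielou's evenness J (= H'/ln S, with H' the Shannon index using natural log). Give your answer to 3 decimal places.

Total N = 34+4+1+16+2+8 = 65, so the proportions are 0.52308, 0.06154, 0.01538, 0.24615, 0.03077, 0.12308 (working shown to 5 dp, full precision carried).
H' = −Σ pᵢ ln pᵢ = −((-0.33897) + (-0.17157) + (-0.06422) + (-0.34506) + (-0.10712) + (-0.25784)) = 1.28478.
With S = 6 species, ln S = 1.79176, so J = 1.28478/1.79176 = 0.71705, i.e. 0.717 to 3 decimal places.

0.717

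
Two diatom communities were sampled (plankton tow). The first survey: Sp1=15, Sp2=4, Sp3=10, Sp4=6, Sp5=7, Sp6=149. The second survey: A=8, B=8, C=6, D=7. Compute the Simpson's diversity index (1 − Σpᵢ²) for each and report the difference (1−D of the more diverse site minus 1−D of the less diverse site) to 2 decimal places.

0.37

The first survey: N=191, proportions 0.07853, 0.02094, 0.05236, 0.03141, 0.03665, 0.7801, giving 1−D = 0.37976 (working shown to 5 dp, full precision carried).
The second survey: N=29, proportions 0.27586, 0.27586, 0.2069, 0.24138, giving 1−D = 0.74673.
Difference = |0.37976 − 0.74673| = 0.36697, i.e. 0.37 to 2 decimal places.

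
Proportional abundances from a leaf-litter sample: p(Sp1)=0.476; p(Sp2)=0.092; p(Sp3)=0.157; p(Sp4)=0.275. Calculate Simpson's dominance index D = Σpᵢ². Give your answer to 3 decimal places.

D = 0.476² + 0.092² + 0.157² + 0.275² = 0.22658 + 0.00846 + 0.02465 + 0.07563 = 0.33531 (working shown to 5 dp, full precision carried).
To 3 decimal places, D = 0.335.

0.335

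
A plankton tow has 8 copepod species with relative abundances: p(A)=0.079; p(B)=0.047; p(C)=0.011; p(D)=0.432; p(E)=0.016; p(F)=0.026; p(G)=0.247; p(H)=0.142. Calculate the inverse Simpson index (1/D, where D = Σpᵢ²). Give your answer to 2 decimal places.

D = 0.079² + 0.047² + 0.011² + 0.432² + 0.016² + 0.026² + 0.247² + 0.142² = 0.006241 + 0.002209 + 0.000121 + 0.186624 + 0.000256 + 0.000676 + 0.061009 + 0.020164 = 0.277300 (working shown to 6 dp, full precision carried).
So 1/D = 3.6062, i.e. 3.61 to 2 decimal places.

3.61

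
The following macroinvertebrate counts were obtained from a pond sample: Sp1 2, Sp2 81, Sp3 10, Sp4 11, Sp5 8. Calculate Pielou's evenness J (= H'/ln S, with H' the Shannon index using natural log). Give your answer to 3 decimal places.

0.583

Total N = 2+81+10+11+8 = 112, so the proportions are 0.01786, 0.72321, 0.08929, 0.09821, 0.07143 (working shown to 5 dp, full precision carried).
H' = −Σ pᵢ ln pᵢ = −((-0.07188) + (-0.23436) + (-0.21571) + (-0.22792) + (-0.18850)) = 0.93837.
With S = 5 species, ln S = 1.60944, so J = 0.93837/1.60944 = 0.58304, i.e. 0.583 to 3 decimal places.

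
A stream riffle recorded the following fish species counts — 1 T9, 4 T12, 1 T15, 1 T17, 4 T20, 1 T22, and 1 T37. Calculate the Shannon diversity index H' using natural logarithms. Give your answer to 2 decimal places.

Total N = 1+4+1+1+4+1+1 = 13, so the proportions are 0.0769, 0.3077, 0.0769, 0.0769, 0.3077, 0.0769, 0.0769 (working shown to 4 dp, full precision carried).
Each pᵢ ln pᵢ term: 0.0769×(-2.5649)=-0.1973, 0.3077×(-1.1787)=-0.3627, 0.0769×(-2.5649)=-0.1973, 0.0769×(-2.5649)=-0.1973, 0.3077×(-1.1787)=-0.3627, 0.0769×(-2.5649)=-0.1973, 0.0769×(-2.5649)=-0.1973.
Sum = -1.7118, so H' = 1.71.

1.71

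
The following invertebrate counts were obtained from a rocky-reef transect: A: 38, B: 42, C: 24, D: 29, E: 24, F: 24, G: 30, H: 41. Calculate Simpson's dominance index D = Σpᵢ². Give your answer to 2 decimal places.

Total N = 38+42+24+29+24+24+30+41 = 252, so the proportions are 0.1508, 0.1667, 0.0952, 0.1151, 0.0952, 0.0952, 0.119, 0.1627 (working shown to 4 dp, full precision carried).
D = 0.1508² + 0.1667² + 0.0952² + 0.1151² + 0.0952² + 0.0952² + 0.119² + 0.1627² = 0.0227 + 0.0278 + 0.0091 + 0.0132 + 0.0091 + 0.0091 + 0.0142 + 0.0265 = 0.1316.
To 2 decimal places, D = 0.13.

0.13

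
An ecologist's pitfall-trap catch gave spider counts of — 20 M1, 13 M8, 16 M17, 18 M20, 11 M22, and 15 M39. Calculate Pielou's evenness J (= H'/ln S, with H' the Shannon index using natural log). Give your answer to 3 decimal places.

Total N = 20+13+16+18+11+15 = 93, so the proportions are 0.21505, 0.13978, 0.17204, 0.19355, 0.11828, 0.16129 (working shown to 5 dp, full precision carried).
H' = −Σ pᵢ ln pᵢ = −((-0.33051) + (-0.27505) + (-0.30280) + (-0.31785) + (-0.25249) + (-0.29428)) = 1.77298.
With S = 6 species, ln S = 1.79176, so J = 1.77298/1.79176 = 0.98952, i.e. 0.990 to 3 decimal places.

0.990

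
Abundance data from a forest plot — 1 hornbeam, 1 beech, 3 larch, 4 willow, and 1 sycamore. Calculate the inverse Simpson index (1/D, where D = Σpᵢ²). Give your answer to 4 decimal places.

Total N = 1+1+3+4+1 = 10, so the proportions are 0.1, 0.1, 0.3, 0.4, 0.1 (working shown to 8 dp, full precision carried).
D = 0.1² + 0.1² + 0.3² + 0.4² + 0.1² = 0.01000000 + 0.01000000 + 0.09000000 + 0.16000000 + 0.01000000 = 0.28000000.
So 1/D = 3.571429, i.e. 3.5714 to 4 decimal places.

3.5714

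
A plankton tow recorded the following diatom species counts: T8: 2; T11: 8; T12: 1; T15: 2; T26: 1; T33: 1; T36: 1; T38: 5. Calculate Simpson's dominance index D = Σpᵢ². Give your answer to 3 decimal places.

Total N = 2+8+1+2+1+1+1+5 = 21, so the proportions are 0.09524, 0.38095, 0.04762, 0.09524, 0.04762, 0.04762, 0.04762, 0.2381 (working shown to 5 dp, full precision carried).
D = 0.09524² + 0.38095² + 0.04762² + 0.09524² + 0.04762² + 0.04762² + 0.04762² + 0.2381² = 0.00907 + 0.14512 + 0.00227 + 0.00907 + 0.00227 + 0.00227 + 0.00227 + 0.05669 = 0.22902.
To 3 decimal places, D = 0.229.

0.229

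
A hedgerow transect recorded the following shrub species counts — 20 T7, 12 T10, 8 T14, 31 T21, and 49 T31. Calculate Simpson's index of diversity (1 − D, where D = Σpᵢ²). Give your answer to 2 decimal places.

0.72

Total N = 20+12+8+31+49 = 120, so the proportions are 0.1667, 0.1, 0.0667, 0.2583, 0.4083 (working shown to 4 dp, full precision carried).
D = 0.1667² + 0.1² + 0.0667² + 0.2583² + 0.4083² = 0.0278 + 0.0100 + 0.0044 + 0.0667 + 0.1667 = 0.2757.
So 1 − D = 0.7243, i.e. 0.72 to 2 decimal places.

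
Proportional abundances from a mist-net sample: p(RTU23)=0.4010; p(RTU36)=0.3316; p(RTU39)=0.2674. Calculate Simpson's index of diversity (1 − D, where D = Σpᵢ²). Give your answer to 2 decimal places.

D = 0.401² + 0.3316² + 0.2674² = 0.1608 + 0.1100 + 0.0715 = 0.3423 (working shown to 4 dp, full precision carried).
So 1 − D = 0.6577, i.e. 0.66 to 2 decimal places.

0.66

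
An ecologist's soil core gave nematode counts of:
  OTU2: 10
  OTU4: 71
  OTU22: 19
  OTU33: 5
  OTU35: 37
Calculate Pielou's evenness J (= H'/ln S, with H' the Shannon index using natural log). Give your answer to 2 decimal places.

0.79

Total N = 10+71+19+5+37 = 142, so the proportions are 0.0704, 0.5, 0.1338, 0.0352, 0.2606 (working shown to 4 dp, full precision carried).
H' = −Σ pᵢ ln pᵢ = −((-0.1868) + (-0.3466) + (-0.2691) + (-0.1178) + (-0.3504)) = 1.2708.
With S = 5 species, ln S = 1.6094, so J = 1.2708/1.6094 = 0.7896, i.e. 0.79 to 2 decimal places.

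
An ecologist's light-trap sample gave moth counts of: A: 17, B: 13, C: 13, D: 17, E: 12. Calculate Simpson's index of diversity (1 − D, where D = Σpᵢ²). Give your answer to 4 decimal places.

Total N = 17+13+13+17+12 = 72, so the proportions are 0.236111, 0.180556, 0.180556, 0.236111, 0.166667 (working shown to 6 dp, full precision carried).
D = 0.236111² + 0.180556² + 0.180556² + 0.236111² + 0.166667² = 0.055748 + 0.032600 + 0.032600 + 0.055748 + 0.027778 = 0.204475.
So 1 − D = 0.795525, i.e. 0.7955 to 4 decimal places.

0.7955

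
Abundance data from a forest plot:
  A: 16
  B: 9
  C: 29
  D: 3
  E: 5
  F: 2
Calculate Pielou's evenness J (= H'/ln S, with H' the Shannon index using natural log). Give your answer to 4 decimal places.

0.7992

Total N = 16+9+29+3+5+2 = 64, so the proportions are 0.25, 0.140625, 0.453125, 0.046875, 0.078125, 0.03125 (working shown to 6 dp, full precision carried).
H' = −Σ pᵢ ln pᵢ = −((-0.346574) + (-0.275858) + (-0.358688) + (-0.143450) + (-0.199175) + (-0.108304)) = 1.432050.
With S = 6 species, ln S = 1.791759, so J = 1.432050/1.791759 = 0.799242, i.e. 0.7992 to 4 decimal places.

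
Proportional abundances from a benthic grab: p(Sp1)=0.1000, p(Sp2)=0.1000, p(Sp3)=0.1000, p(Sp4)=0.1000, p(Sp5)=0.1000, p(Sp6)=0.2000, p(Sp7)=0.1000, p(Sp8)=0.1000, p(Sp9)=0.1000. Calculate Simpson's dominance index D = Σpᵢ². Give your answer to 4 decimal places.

0.1200

D = 0.1² + 0.1² + 0.1² + 0.1² + 0.1² + 0.2² + 0.1² + 0.1² + 0.1² = 0.010000 + 0.010000 + 0.010000 + 0.010000 + 0.010000 + 0.040000 + 0.010000 + 0.010000 + 0.010000 = 0.120000 (working shown to 6 dp, full precision carried).
To 4 decimal places, D = 0.1200.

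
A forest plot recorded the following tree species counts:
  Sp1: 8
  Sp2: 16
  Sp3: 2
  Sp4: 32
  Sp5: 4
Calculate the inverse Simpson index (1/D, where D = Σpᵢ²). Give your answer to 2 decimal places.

Total N = 8+16+2+32+4 = 62, so the proportions are 0.12903, 0.25806, 0.03226, 0.51613, 0.06452 (working shown to 5 dp, full precision carried).
D = 0.12903² + 0.25806² + 0.03226² + 0.51613² + 0.06452² = 0.01665 + 0.06660 + 0.00104 + 0.26639 + 0.00416 = 0.35484.
So 1/D = 2.8182, i.e. 2.82 to 2 decimal places.

2.82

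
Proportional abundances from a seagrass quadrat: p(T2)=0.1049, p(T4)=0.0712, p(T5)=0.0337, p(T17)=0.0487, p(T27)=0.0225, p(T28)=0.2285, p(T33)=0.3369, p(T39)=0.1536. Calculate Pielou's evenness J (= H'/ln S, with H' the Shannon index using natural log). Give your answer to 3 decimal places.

0.848

H' = −Σ pᵢ ln pᵢ = −((-0.23652) + (-0.18813) + (-0.11425) + (-0.14718) + (-0.08537) + (-0.33732) + (-0.36654) + (-0.28775)) = 1.76306 (working shown to 5 dp, full precision carried).
With S = 8 species, ln S = 2.07944, so J = 1.76306/2.07944 = 0.84785, i.e. 0.848 to 3 decimal places.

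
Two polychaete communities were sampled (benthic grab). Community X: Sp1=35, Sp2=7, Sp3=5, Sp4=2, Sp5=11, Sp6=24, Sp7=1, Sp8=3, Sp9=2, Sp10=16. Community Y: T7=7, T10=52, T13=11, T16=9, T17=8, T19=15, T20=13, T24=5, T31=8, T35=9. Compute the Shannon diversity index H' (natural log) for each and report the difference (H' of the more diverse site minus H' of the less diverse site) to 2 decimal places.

Community X: N=106, proportions 0.3302, 0.066, 0.0472, 0.0189, 0.1038, 0.2264, 0.0094, 0.0283, 0.0189, 0.1509, giving H' = 1.8409 (working shown to 4 dp, full precision carried).
Community Y: N=137, proportions 0.0511, 0.3796, 0.0803, 0.0657, 0.0584, 0.1095, 0.0949, 0.0365, 0.0584, 0.0657, giving H' = 1.9981.
Difference = |1.8409 − 1.9981| = 0.1572, i.e. 0.16 to 2 decimal places.

0.16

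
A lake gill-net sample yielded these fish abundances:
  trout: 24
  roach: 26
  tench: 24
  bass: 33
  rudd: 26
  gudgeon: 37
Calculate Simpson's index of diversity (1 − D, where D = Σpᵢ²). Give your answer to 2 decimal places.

0.83

Total N = 24+26+24+33+26+37 = 170, so the proportions are 0.1412, 0.1529, 0.1412, 0.1941, 0.1529, 0.2176 (working shown to 4 dp, full precision carried).
D = 0.1412² + 0.1529² + 0.1412² + 0.1941² + 0.1529² + 0.2176² = 0.0199 + 0.0234 + 0.0199 + 0.0377 + 0.0234 + 0.0474 = 0.1717.
So 1 − D = 0.8283, i.e. 0.83 to 2 decimal places.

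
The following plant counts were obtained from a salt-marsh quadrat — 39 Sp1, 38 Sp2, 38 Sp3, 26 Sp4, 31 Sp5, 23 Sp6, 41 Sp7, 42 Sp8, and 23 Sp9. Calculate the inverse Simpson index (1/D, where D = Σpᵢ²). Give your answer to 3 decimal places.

8.589

Total N = 39+38+38+26+31+23+41+42+23 = 301, so the proportions are 0.1295681, 0.1262458, 0.1262458, 0.0863787, 0.10299, 0.076412, 0.1362126, 0.1395349, 0.076412 (working shown to 7 dp, full precision carried).
D = 0.1295681² + 0.1262458² + 0.1262458² + 0.0863787² + 0.10299² + 0.076412² + 0.1362126² + 0.1395349² + 0.076412² = 0.0167879 + 0.0159380 + 0.0159380 + 0.0074613 + 0.0106069 + 0.0058388 + 0.0185539 + 0.0194700 + 0.0058388 = 0.1164336.
So 1/D = 8.58859, i.e. 8.589 to 3 decimal places.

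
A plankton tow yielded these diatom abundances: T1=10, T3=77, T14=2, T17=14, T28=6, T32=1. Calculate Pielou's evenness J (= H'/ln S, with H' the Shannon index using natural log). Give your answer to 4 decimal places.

Total N = 10+77+2+14+6+1 = 110, so the proportions are 0.090909, 0.7, 0.018182, 0.127273, 0.054545, 0.009091 (working shown to 6 dp, full precision carried).
H' = −Σ pᵢ ln pᵢ = −((-0.217990) + (-0.249672) + (-0.072861) + (-0.262363) + (-0.158658) + (-0.042732)) = 1.004276.
With S = 6 species, ln S = 1.791759, so J = 1.004276/1.791759 = 0.560497, i.e. 0.5605 to 4 decimal places.

0.5605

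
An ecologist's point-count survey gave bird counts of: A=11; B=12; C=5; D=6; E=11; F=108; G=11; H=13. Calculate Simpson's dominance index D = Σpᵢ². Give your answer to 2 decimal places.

Total N = 11+12+5+6+11+108+11+13 = 177, so the proportions are 0.0621, 0.0678, 0.0282, 0.0339, 0.0621, 0.6102, 0.0621, 0.0734 (working shown to 4 dp, full precision carried).
D = 0.0621² + 0.0678² + 0.0282² + 0.0339² + 0.0621² + 0.6102² + 0.0621² + 0.0734² = 0.0039 + 0.0046 + 0.0008 + 0.0011 + 0.0039 + 0.3723 + 0.0039 + 0.0054 = 0.3958.
To 2 decimal places, D = 0.40.

0.40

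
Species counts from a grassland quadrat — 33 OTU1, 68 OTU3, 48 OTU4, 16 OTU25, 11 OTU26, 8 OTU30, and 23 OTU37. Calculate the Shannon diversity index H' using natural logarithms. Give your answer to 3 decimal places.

Total N = 33+68+48+16+11+8+23 = 207, so the proportions are 0.15942, 0.3285, 0.23188, 0.07729, 0.05314, 0.03865, 0.11111 (working shown to 5 dp, full precision carried).
Each pᵢ ln pᵢ term: 0.15942×(-1.83621)=-0.29273, 0.3285×(-1.11321)=-0.36569, 0.23188×(-1.46152)=-0.33890, 0.07729×(-2.56013)=-0.19788, 0.05314×(-2.93482)=-0.15596, 0.03865×(-3.25328)=-0.12573, 0.11111×(-2.19722)=-0.24414.
Sum = -1.72103, so H' = 1.721.

1.721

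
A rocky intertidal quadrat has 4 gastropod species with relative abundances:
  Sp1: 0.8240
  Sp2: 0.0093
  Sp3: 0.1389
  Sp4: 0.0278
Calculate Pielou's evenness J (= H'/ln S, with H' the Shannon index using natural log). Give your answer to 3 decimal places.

H' = −Σ pᵢ ln pᵢ = −((-0.15951) + (-0.04350) + (-0.27419) + (-0.09960)) = 0.57681 (working shown to 5 dp, full precision carried).
With S = 4 species, ln S = 1.38629, so J = 0.57681/1.38629 = 0.41608, i.e. 0.416 to 3 decimal places.

0.416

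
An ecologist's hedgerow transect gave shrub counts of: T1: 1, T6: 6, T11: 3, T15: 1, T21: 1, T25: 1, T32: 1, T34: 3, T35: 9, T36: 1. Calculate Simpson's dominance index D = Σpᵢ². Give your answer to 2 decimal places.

0.19

Total N = 1+6+3+1+1+1+1+3+9+1 = 27, so the proportions are 0.037, 0.2222, 0.1111, 0.037, 0.037, 0.037, 0.037, 0.1111, 0.3333, 0.037 (working shown to 4 dp, full precision carried).
D = 0.037² + 0.2222² + 0.1111² + 0.037² + 0.037² + 0.037² + 0.037² + 0.1111² + 0.3333² + 0.037² = 0.0014 + 0.0494 + 0.0123 + 0.0014 + 0.0014 + 0.0014 + 0.0014 + 0.0123 + 0.1111 + 0.0014 = 0.1934.
To 2 decimal places, D = 0.19.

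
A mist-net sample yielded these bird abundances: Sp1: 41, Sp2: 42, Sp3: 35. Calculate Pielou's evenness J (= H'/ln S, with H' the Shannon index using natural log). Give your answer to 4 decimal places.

0.9971

Total N = 41+42+35 = 118, so the proportions are 0.347458, 0.355932, 0.29661 (working shown to 6 dp, full precision carried).
H' = −Σ pᵢ ln pᵢ = −((-0.367302) + (-0.367683) + (-0.360481)) = 1.095466.
With S = 3 species, ln S = 1.098612, so J = 1.095466/1.098612 = 0.997136, i.e. 0.9971 to 4 decimal places.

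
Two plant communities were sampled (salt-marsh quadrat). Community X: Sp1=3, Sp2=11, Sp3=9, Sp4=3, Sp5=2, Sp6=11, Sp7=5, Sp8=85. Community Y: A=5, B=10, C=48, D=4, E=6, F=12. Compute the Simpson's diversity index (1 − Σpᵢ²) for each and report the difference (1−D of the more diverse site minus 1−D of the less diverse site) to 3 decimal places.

Community X: N=129, proportions 0.02326, 0.08527, 0.06977, 0.02326, 0.0155, 0.08527, 0.03876, 0.65891, giving 1−D = 0.54360 (working shown to 5 dp, full precision carried).
Community Y: N=85, proportions 0.05882, 0.11765, 0.56471, 0.04706, 0.07059, 0.14118, giving 1−D = 0.63668.
Difference = |0.54360 − 0.63668| = 0.09308, i.e. 0.093 to 3 decimal places.

0.093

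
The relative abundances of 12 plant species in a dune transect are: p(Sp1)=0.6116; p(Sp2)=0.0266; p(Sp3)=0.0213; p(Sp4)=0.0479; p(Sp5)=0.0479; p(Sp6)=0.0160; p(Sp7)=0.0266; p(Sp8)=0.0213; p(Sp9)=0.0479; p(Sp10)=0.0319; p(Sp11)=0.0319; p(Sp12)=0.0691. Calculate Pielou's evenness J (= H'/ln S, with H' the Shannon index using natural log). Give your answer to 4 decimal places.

H' = −Σ pᵢ ln pᵢ = −((-0.300710) + (-0.096474) + (-0.081985) + (-0.145551) + (-0.145551) + (-0.066163) + (-0.096474) + (-0.081985) + (-0.145551) + (-0.109900) + (-0.109900) + (-0.184649)) = 1.564892 (working shown to 6 dp, full precision carried).
With S = 12 species, ln S = 2.484907, so J = 1.564892/2.484907 = 0.629759, i.e. 0.6298 to 4 decimal places.

0.6298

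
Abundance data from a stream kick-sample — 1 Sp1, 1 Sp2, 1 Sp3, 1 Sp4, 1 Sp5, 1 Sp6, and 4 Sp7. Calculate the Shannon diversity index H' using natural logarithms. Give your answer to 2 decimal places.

Total N = 1+1+1+1+1+1+4 = 10, so the proportions are 0.1, 0.1, 0.1, 0.1, 0.1, 0.1, 0.4 (working shown to 4 dp, full precision carried).
Each pᵢ ln pᵢ term: 0.1×(-2.3026)=-0.2303, 0.1×(-2.3026)=-0.2303, 0.1×(-2.3026)=-0.2303, 0.1×(-2.3026)=-0.2303, 0.1×(-2.3026)=-0.2303, 0.1×(-2.3026)=-0.2303, 0.4×(-0.9163)=-0.3665.
Sum = -1.7481, so H' = 1.75.

1.75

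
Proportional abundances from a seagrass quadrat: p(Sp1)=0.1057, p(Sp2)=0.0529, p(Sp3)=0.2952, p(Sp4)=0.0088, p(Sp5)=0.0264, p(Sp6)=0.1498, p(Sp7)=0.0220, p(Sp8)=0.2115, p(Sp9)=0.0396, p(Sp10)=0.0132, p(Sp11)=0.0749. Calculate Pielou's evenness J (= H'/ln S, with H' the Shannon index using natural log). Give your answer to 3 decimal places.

H' = −Σ pᵢ ln pᵢ = −((-0.23752) + (-0.15549) + (-0.36017) + (-0.04165) + (-0.09595) + (-0.28439) + (-0.08397) + (-0.32857) + (-0.12787) + (-0.05712) + (-0.19411)) = 1.96682 (working shown to 5 dp, full precision carried).
With S = 11 species, ln S = 2.39790, so J = 1.96682/2.39790 = 0.82023, i.e. 0.820 to 3 decimal places.

0.820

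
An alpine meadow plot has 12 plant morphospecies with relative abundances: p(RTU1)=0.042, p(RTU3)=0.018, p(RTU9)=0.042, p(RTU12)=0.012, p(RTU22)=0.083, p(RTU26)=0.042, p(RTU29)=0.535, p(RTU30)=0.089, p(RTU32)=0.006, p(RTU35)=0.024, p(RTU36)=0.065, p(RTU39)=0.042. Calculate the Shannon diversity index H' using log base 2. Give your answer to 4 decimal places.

2.4704

Each pᵢ log₂ pᵢ term (working shown to 6 dp, full precision carried): 0.042×(-4.573467)=-0.192086, 0.018×(-5.795859)=-0.104325, 0.042×(-4.573467)=-0.192086, 0.012×(-6.380822)=-0.076570, 0.083×(-3.590745)=-0.298032, 0.042×(-4.573467)=-0.192086, 0.535×(-0.902389)=-0.482778, 0.089×(-3.490051)=-0.310615, 0.006×(-7.380822)=-0.044285, 0.024×(-5.380822)=-0.129140, 0.065×(-3.943416)=-0.256322, 0.042×(-4.573467)=-0.192086.
Sum = -2.470409, so H' = 2.4704.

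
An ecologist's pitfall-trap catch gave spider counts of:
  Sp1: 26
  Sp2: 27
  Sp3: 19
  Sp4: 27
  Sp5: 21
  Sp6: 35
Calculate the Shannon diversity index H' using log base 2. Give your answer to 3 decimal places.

Total N = 26+27+19+27+21+35 = 155, so the proportions are 0.16774, 0.17419, 0.12258, 0.17419, 0.13548, 0.22581 (working shown to 5 dp, full precision carried).
Each pᵢ log₂ pᵢ term: 0.16774×(-2.57568)=-0.43205, 0.17419×(-2.52124)=-0.43918, 0.12258×(-3.02820)=-0.37120, 0.17419×(-2.52124)=-0.43918, 0.13548×(-2.88381)=-0.39071, 0.22581×(-2.14684)=-0.48477.
Sum = -2.55710, so H' = 2.557.

2.557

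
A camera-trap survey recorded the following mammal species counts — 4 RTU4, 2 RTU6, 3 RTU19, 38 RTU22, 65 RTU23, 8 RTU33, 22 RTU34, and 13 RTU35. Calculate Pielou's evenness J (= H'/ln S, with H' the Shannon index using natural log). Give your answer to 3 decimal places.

Total N = 4+2+3+38+65+8+22+13 = 155, so the proportions are 0.02581, 0.0129, 0.01935, 0.24516, 0.41935, 0.05161, 0.14194, 0.08387 (working shown to 5 dp, full precision carried).
H' = −Σ pᵢ ln pᵢ = −((-0.09438) + (-0.05613) + (-0.07635) + (-0.34466) + (-0.36444) + (-0.15298) + (-0.27711) + (-0.20787)) = 1.57392.
With S = 8 species, ln S = 2.07944, so J = 1.57392/2.07944 = 0.75689, i.e. 0.757 to 3 decimal places.

0.757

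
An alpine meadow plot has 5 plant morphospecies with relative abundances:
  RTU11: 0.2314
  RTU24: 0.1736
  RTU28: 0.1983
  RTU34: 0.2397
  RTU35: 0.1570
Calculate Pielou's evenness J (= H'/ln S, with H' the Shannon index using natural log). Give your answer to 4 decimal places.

H' = −Σ pᵢ ln pᵢ = −((-0.338679) + (-0.303974) + (-0.320844) + (-0.342380) + (-0.290687)) = 1.596564 (working shown to 6 dp, full precision carried).
With S = 5 species, ln S = 1.609438, so J = 1.596564/1.609438 = 0.992001, i.e. 0.9920 to 4 decimal places.

0.9920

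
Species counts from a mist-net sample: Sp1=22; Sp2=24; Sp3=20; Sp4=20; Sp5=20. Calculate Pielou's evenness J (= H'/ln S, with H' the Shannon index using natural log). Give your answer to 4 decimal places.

Total N = 22+24+20+20+20 = 106, so the proportions are 0.207547, 0.226415, 0.188679, 0.188679, 0.188679 (working shown to 6 dp, full precision carried).
H' = −Σ pᵢ ln pᵢ = −((-0.326346) + (-0.336314) + (-0.314662) + (-0.314662) + (-0.314662)) = 1.606645.
With S = 5 species, ln S = 1.609438, so J = 1.606645/1.609438 = 0.998265, i.e. 0.9983 to 4 decimal places.

0.9983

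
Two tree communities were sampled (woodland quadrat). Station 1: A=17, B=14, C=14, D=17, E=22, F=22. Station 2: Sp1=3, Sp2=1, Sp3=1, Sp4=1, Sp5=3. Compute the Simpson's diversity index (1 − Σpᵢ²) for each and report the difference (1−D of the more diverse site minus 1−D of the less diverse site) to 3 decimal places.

0.087

Station 1: N=106, proportions 0.16038, 0.13208, 0.13208, 0.16038, 0.20755, 0.20755, giving 1−D = 0.82752 (working shown to 5 dp, full precision carried).
Station 2: N=9, proportions 0.33333, 0.11111, 0.11111, 0.11111, 0.33333, giving 1−D = 0.74074.
Difference = |0.82752 − 0.74074| = 0.08678, i.e. 0.087 to 3 decimal places.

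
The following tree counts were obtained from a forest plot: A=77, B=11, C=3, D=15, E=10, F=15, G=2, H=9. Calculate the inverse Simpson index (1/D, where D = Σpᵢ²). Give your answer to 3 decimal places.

3.012

Total N = 77+11+3+15+10+15+2+9 = 142, so the proportions are 0.542254, 0.077465, 0.021127, 0.105634, 0.070423, 0.105634, 0.014085, 0.06338 (working shown to 6 dp, full precision carried).
D = 0.542254² + 0.077465² + 0.021127² + 0.105634² + 0.070423² + 0.105634² + 0.014085² + 0.06338² = 0.294039 + 0.006001 + 0.000446 + 0.011159 + 0.004959 + 0.011159 + 0.000198 + 0.004017 = 0.331978.
So 1/D = 3.01225, i.e. 3.012 to 3 decimal places.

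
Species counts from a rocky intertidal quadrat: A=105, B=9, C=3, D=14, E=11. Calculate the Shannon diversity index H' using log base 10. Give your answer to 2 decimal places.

0.39

Total N = 105+9+3+14+11 = 142, so the proportions are 0.7394, 0.0634, 0.0211, 0.0986, 0.0775 (working shown to 4 dp, full precision carried).
Each pᵢ log₁₀ pᵢ term: 0.7394×(-0.1311)=-0.0969, 0.0634×(-1.1980)=-0.0759, 0.0211×(-1.6752)=-0.0354, 0.0986×(-1.0062)=-0.0992, 0.0775×(-1.1109)=-0.0861.
Sum = -0.3935, so H' = 0.39.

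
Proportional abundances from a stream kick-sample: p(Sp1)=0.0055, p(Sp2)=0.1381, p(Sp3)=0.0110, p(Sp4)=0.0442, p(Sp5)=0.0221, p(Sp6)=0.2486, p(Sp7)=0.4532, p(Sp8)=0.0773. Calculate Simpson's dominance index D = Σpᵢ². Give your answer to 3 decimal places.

D = 0.0055² + 0.1381² + 0.011² + 0.0442² + 0.0221² + 0.2486² + 0.4532² + 0.0773² = 0.00003 + 0.01907 + 0.00012 + 0.00195 + 0.00049 + 0.06180 + 0.20539 + 0.00598 = 0.29483 (working shown to 5 dp, full precision carried).
To 3 decimal places, D = 0.295.

0.295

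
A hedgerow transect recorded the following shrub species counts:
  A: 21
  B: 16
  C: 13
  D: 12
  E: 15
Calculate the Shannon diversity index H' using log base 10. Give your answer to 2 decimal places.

0.69

Total N = 21+16+13+12+15 = 77, so the proportions are 0.2727, 0.2078, 0.1688, 0.1558, 0.1948 (working shown to 4 dp, full precision carried).
Each pᵢ log₁₀ pᵢ term: 0.2727×(-0.5643)=-0.1539, 0.2078×(-0.6824)=-0.1418, 0.1688×(-0.7725)=-0.1304, 0.1558×(-0.8073)=-0.1258, 0.1948×(-0.7104)=-0.1384.
Sum = -0.6903, so H' = 0.69.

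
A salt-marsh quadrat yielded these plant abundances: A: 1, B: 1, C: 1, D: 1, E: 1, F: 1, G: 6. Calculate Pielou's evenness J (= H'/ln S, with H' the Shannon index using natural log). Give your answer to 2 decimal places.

Total N = 1+1+1+1+1+1+6 = 12, so the proportions are 0.0833, 0.0833, 0.0833, 0.0833, 0.0833, 0.0833, 0.5 (working shown to 4 dp, full precision carried).
H' = −Σ pᵢ ln pᵢ = −((-0.2071) + (-0.2071) + (-0.2071) + (-0.2071) + (-0.2071) + (-0.2071) + (-0.3466)) = 1.5890.
With S = 7 species, ln S = 1.9459, so J = 1.5890/1.9459 = 0.8166, i.e. 0.82 to 2 decimal places.

0.82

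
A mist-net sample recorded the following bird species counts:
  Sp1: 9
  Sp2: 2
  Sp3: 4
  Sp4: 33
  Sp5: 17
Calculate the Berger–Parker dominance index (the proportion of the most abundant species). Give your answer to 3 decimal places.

Total N = 9+2+4+33+17 = 65, so the proportions are 0.13846, 0.03077, 0.06154, 0.50769, 0.26154 (working shown to 5 dp, full precision carried).
The largest proportion is 0.50769, i.e. d = 0.508 to 3 decimal places.

0.508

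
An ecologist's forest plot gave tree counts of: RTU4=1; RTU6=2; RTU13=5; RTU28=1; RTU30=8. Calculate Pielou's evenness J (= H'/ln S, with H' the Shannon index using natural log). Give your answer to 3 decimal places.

0.808

Total N = 1+2+5+1+8 = 17, so the proportions are 0.05882, 0.11765, 0.29412, 0.05882, 0.47059 (working shown to 5 dp, full precision carried).
H' = −Σ pᵢ ln pᵢ = −((-0.16666) + (-0.25177) + (-0.35993) + (-0.16666) + (-0.35472)) = 1.29974.
With S = 5 species, ln S = 1.60944, so J = 1.29974/1.60944 = 0.80757, i.e. 0.808 to 3 decimal places.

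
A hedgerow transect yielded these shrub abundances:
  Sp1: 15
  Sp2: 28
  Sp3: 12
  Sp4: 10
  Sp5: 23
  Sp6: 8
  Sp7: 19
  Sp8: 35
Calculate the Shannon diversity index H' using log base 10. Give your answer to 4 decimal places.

Total N = 15+28+12+10+23+8+19+35 = 150, so the proportions are 0.1, 0.186667, 0.08, 0.066667, 0.153333, 0.053333, 0.126667, 0.233333 (working shown to 6 dp, full precision carried).
Each pᵢ log₁₀ pᵢ term: 0.1×(-1.000000)=-0.100000, 0.186667×(-0.728933)=-0.136068, 0.08×(-1.096910)=-0.087753, 0.066667×(-1.176091)=-0.078406, 0.153333×(-0.814363)=-0.124869, 0.053333×(-1.273001)=-0.067893, 0.126667×(-0.897338)=-0.113663, 0.233333×(-0.632023)=-0.147472.
Sum = -0.856124, so H' = 0.8561.

0.8561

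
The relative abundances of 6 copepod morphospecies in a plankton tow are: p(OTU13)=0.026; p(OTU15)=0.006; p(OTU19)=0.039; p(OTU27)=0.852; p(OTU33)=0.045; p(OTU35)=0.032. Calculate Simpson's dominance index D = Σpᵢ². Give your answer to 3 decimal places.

D = 0.026² + 0.006² + 0.039² + 0.852² + 0.045² + 0.032² = 0.00068 + 0.00004 + 0.00152 + 0.72590 + 0.00202 + 0.00102 = 0.73119 (working shown to 5 dp, full precision carried).
To 3 decimal places, D = 0.731.

0.731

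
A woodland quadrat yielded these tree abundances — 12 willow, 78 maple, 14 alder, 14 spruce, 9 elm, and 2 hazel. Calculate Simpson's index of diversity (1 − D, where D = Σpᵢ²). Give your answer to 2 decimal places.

Total N = 12+78+14+14+9+2 = 129, so the proportions are 0.093, 0.6047, 0.1085, 0.1085, 0.0698, 0.0155 (working shown to 4 dp, full precision carried).
D = 0.093² + 0.6047² + 0.1085² + 0.1085² + 0.0698² + 0.0155² = 0.0087 + 0.3656 + 0.0118 + 0.0118 + 0.0049 + 0.0002 = 0.4029.
So 1 − D = 0.5971, i.e. 0.60 to 2 decimal places.

0.60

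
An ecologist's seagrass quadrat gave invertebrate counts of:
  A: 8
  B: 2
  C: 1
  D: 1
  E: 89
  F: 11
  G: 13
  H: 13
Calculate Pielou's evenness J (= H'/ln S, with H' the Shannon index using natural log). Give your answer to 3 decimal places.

0.590

Total N = 8+2+1+1+89+11+13+13 = 138, so the proportions are 0.05797, 0.01449, 0.00725, 0.00725, 0.64493, 0.07971, 0.0942, 0.0942 (working shown to 5 dp, full precision carried).
H' = −Σ pᵢ ln pᵢ = −((-0.16509) + (-0.06136) + (-0.03570) + (-0.03570) + (-0.28288) + (-0.20162) + (-0.22254) + (-0.22254)) = 1.22743.
With S = 8 species, ln S = 2.07944, so J = 1.22743/2.07944 = 0.59027, i.e. 0.590 to 3 decimal places.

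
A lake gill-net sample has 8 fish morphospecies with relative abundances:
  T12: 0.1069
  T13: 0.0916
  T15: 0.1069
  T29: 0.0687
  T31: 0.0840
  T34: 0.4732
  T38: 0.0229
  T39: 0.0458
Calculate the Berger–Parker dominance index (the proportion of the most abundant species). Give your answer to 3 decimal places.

0.473

The largest proportion is 0.4732, i.e. d = 0.473 to 3 decimal places.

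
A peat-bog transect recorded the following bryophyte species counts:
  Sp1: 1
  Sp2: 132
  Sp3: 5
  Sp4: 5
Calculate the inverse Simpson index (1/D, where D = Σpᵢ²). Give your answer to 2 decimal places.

Total N = 1+132+5+5 = 143, so the proportions are 0.00699, 0.92308, 0.03497, 0.03497 (working shown to 5 dp, full precision carried).
D = 0.00699² + 0.92308² + 0.03497² + 0.03497² = 0.00005 + 0.85207 + 0.00122 + 0.00122 = 0.85457.
So 1/D = 1.1702, i.e. 1.17 to 2 decimal places.

1.17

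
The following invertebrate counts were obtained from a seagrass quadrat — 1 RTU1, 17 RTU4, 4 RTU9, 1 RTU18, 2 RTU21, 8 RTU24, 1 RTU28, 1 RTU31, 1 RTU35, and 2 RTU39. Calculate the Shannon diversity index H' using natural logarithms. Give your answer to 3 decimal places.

1.713

Total N = 1+17+4+1+2+8+1+1+1+2 = 38, so the proportions are 0.02632, 0.44737, 0.10526, 0.02632, 0.05263, 0.21053, 0.02632, 0.02632, 0.02632, 0.05263 (working shown to 5 dp, full precision carried).
Each pᵢ ln pᵢ term: 0.02632×(-3.63759)=-0.09573, 0.44737×(-0.80437)=-0.35985, 0.10526×(-2.25129)=-0.23698, 0.02632×(-3.63759)=-0.09573, 0.05263×(-2.94444)=-0.15497, 0.21053×(-1.55814)=-0.32803, 0.02632×(-3.63759)=-0.09573, 0.02632×(-3.63759)=-0.09573, 0.02632×(-3.63759)=-0.09573, 0.05263×(-2.94444)=-0.15497.
Sum = -1.71343, so H' = 1.713.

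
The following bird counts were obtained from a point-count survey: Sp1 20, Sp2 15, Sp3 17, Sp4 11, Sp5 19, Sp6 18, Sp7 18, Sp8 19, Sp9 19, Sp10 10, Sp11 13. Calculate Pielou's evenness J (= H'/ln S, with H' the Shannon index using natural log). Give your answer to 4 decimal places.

0.9906

Total N = 20+15+17+11+19+18+18+19+19+10+13 = 179, so the proportions are 0.111732, 0.083799, 0.094972, 0.061453, 0.106145, 0.100559, 0.100559, 0.106145, 0.106145, 0.055866, 0.072626 (working shown to 6 dp, full precision carried).
H' = −Σ pᵢ ln pᵢ = −((-0.244877) + (-0.207766) + (-0.223581) + (-0.171421) + (-0.238078) + (-0.230985) + (-0.230985) + (-0.238078) + (-0.238078) + (-0.161162) + (-0.190456)) = 2.375467.
With S = 11 species, ln S = 2.397895, so J = 2.375467/2.397895 = 0.990647, i.e. 0.9906 to 4 decimal places.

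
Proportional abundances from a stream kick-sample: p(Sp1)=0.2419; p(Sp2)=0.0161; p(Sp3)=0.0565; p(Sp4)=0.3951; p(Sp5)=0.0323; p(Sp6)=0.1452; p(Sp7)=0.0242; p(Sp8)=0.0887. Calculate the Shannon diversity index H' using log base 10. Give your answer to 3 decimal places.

Each pᵢ log₁₀ pᵢ term (working shown to 5 dp, full precision carried): 0.2419×(-0.61636)=-0.14910, 0.0161×(-1.79317)=-0.02887, 0.0565×(-1.24795)=-0.07051, 0.3951×(-0.40329)=-0.15934, 0.0323×(-1.49080)=-0.04815, 0.1452×(-0.83803)=-0.12168, 0.0242×(-1.61618)=-0.03911, 0.0887×(-1.05208)=-0.09332.
Sum = -0.71008, so H' = 0.710.

0.710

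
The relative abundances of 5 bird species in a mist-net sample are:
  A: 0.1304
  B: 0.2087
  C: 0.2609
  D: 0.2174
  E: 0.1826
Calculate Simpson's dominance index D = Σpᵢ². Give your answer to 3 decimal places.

D = 0.1304² + 0.2087² + 0.2609² + 0.2174² + 0.1826² = 0.01700 + 0.04356 + 0.06807 + 0.04726 + 0.03334 = 0.20923 (working shown to 5 dp, full precision carried).
To 3 decimal places, D = 0.209.

0.209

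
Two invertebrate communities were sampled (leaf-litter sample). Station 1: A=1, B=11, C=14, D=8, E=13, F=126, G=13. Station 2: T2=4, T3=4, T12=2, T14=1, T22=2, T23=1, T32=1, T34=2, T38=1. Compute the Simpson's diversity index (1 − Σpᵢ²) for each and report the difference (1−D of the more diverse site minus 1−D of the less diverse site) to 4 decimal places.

0.3316

Station 1: N=186, proportions 0.0053763, 0.0591398, 0.0752688, 0.0430108, 0.0698925, 0.6774194, 0.0698925, giving 1−D = 0.5202914 (working shown to 7 dp, full precision carried).
Station 2: N=18, proportions 0.2222222, 0.2222222, 0.1111111, 0.0555556, 0.1111111, 0.0555556, 0.0555556, 0.1111111, 0.0555556, giving 1−D = 0.8518519.
Difference = |0.5202914 − 0.8518519| = 0.3315605, i.e. 0.3316 to 4 decimal places.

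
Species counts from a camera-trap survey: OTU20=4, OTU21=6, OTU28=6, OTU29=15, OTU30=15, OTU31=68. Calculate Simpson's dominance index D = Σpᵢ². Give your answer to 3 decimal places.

0.397

Total N = 4+6+6+15+15+68 = 114, so the proportions are 0.03509, 0.05263, 0.05263, 0.13158, 0.13158, 0.59649 (working shown to 5 dp, full precision carried).
D = 0.03509² + 0.05263² + 0.05263² + 0.13158² + 0.13158² + 0.59649² = 0.00123 + 0.00277 + 0.00277 + 0.01731 + 0.01731 + 0.35580 = 0.39720.
To 3 decimal places, D = 0.397.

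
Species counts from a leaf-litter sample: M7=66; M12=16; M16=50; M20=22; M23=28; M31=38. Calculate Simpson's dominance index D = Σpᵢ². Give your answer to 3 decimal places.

0.203

Total N = 66+16+50+22+28+38 = 220, so the proportions are 0.3, 0.07273, 0.22727, 0.1, 0.12727, 0.17273 (working shown to 5 dp, full precision carried).
D = 0.3² + 0.07273² + 0.22727² + 0.1² + 0.12727² + 0.17273² = 0.09000 + 0.00529 + 0.05165 + 0.01000 + 0.01620 + 0.02983 = 0.20298.
To 3 decimal places, D = 0.203.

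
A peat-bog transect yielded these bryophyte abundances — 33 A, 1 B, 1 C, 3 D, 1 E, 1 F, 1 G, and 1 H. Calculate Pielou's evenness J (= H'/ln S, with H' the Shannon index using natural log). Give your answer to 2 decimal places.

0.44

Total N = 33+1+1+3+1+1+1+1 = 42, so the proportions are 0.7857, 0.0238, 0.0238, 0.0714, 0.0238, 0.0238, 0.0238, 0.0238 (working shown to 4 dp, full precision carried).
H' = −Σ pᵢ ln pᵢ = −((-0.1895) + (-0.0890) + (-0.0890) + (-0.1885) + (-0.0890) + (-0.0890) + (-0.0890) + (-0.0890)) = 0.9119.
With S = 8 species, ln S = 2.0794, so J = 0.9119/2.0794 = 0.4386, i.e. 0.44 to 2 decimal places.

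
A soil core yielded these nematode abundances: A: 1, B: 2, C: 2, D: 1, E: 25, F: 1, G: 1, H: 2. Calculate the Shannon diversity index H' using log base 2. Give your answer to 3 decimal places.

Total N = 1+2+2+1+25+1+1+2 = 35, so the proportions are 0.02857, 0.05714, 0.05714, 0.02857, 0.71429, 0.02857, 0.02857, 0.05714 (working shown to 5 dp, full precision carried).
Each pᵢ log₂ pᵢ term: 0.02857×(-5.12928)=-0.14655, 0.05714×(-4.12928)=-0.23596, 0.05714×(-4.12928)=-0.23596, 0.02857×(-5.12928)=-0.14655, 0.71429×(-0.48543)=-0.34673, 0.02857×(-5.12928)=-0.14655, 0.02857×(-5.12928)=-0.14655, 0.05714×(-4.12928)=-0.23596.
Sum = -1.64081, so H' = 1.641.

1.641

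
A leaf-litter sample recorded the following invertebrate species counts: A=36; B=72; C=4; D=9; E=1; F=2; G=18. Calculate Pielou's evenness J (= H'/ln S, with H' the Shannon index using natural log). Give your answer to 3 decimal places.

Total N = 36+72+4+9+1+2+18 = 142, so the proportions are 0.25352, 0.50704, 0.02817, 0.06338, 0.00704, 0.01408, 0.12676 (working shown to 5 dp, full precision carried).
H' = −Σ pᵢ ln pᵢ = −((-0.34791) + (-0.34436) + (-0.10055) + (-0.17484) + (-0.03490) + (-0.06004) + (-0.26182)) = 1.32442.
With S = 7 species, ln S = 1.94591, so J = 1.32442/1.94591 = 0.68062, i.e. 0.681 to 3 decimal places.

0.681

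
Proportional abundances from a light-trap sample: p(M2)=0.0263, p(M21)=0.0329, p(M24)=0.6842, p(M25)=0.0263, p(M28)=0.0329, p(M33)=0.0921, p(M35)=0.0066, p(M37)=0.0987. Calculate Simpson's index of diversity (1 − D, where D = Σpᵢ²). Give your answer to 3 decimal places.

D = 0.0263² + 0.0329² + 0.6842² + 0.0263² + 0.0329² + 0.0921² + 0.0066² + 0.0987² = 0.00069 + 0.00108 + 0.46813 + 0.00069 + 0.00108 + 0.00848 + 0.00004 + 0.00974 = 0.48995 (working shown to 5 dp, full precision carried).
So 1 − D = 0.51005, i.e. 0.510 to 3 decimal places.

0.510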